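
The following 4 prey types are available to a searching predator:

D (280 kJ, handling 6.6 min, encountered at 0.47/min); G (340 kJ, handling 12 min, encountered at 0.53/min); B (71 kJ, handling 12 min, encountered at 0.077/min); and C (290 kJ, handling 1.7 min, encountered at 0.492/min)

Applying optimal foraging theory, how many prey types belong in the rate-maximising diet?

Rank by E/h (kJ/min): C 171, D 42.4, G 28.3, B 5.92. Include each in turn until the next type's E/h falls below the running intake rate.
Rate on top 1: 77.7. D: 42.4 < 77.7 → exclude; stop.
Optimal diet: C — 1 of 4 types.

1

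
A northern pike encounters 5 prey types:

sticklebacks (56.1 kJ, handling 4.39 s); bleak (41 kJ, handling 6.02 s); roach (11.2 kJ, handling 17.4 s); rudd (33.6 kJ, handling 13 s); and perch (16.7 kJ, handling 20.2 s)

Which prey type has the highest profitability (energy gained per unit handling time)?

In descending order of E/h:
sticklebacks: 56.1/4.39 = 12.8 kJ/s
bleak: 41/6.02 = 6.81 kJ/s
rudd: 33.6/13 = 2.58 kJ/s
perch: 16.7/20.2 = 0.827 kJ/s
roach: 11.2/17.4 = 0.644 kJ/s

sticklebacks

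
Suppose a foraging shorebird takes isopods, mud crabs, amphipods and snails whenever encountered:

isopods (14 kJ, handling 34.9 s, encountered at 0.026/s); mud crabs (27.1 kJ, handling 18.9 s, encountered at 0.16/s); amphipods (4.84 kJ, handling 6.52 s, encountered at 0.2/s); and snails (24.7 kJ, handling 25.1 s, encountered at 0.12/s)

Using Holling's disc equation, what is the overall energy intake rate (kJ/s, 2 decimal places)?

R = (0.026×14 + 0.16×27.1 + 0.2×4.84 + 0.12×24.7) / (1 + 0.026×34.9 + 0.16×18.9 + 0.2×6.52 + 0.12×25.1) = 8.632/9.247 = 0.9335 kJ/s.

0.93 kJ/s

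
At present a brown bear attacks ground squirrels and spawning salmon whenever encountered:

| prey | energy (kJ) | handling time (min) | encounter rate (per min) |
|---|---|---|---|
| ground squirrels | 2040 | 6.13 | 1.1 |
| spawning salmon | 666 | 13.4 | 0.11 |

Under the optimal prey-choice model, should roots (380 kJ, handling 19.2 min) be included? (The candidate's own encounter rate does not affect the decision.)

On ground squirrels and spawning salmon alone, R = ΣλE/(1+Σλh) = 2317/9.217 = 251.4 kJ/min.
roots: E/h = 380/19.2 = 19.79 kJ/min.
19.79 < 251.4, so adding roots would lower the average — exclude it.

No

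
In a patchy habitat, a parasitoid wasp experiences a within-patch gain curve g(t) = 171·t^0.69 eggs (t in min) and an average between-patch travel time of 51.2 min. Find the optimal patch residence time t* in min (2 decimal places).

By the marginal value theorem, leave when the instantaneous gain rate g'(t) equals the habitat-wide average g(t)/(T + t).
g'(t) = 0.69·171·t^-0.31. Setting 0.69·171·t^-0.31 = 171·t^0.69/(51.2+t) gives 0.69(51.2+t) = t, so 0.31·t = 0.69×51.2.
t* = 0.69×51.2/0.31 = 114 min.

113.96 min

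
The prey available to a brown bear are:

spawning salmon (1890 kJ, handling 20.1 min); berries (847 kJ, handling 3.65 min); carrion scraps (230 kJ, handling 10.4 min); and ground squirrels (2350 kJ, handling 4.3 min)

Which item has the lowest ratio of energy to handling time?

In descending order of E/h:
ground squirrels: 2350/4.3 = 547 kJ/min
berries: 847/3.65 = 232 kJ/min
spawning salmon: 1890/20.1 = 94 kJ/min
carrion scraps: 230/10.4 = 22.1 kJ/min

carrion scraps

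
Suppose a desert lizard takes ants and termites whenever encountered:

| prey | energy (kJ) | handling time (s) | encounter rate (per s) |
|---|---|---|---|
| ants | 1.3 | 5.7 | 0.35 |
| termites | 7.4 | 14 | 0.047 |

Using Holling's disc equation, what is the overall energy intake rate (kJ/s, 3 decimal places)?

R = Σλ_iE_i / (1 + Σλ_ih_i)
Numerator: 0.35×1.3 + 0.047×7.4 = 0.8028
Denominator: 1 + 0.35×5.7 + 0.047×14 = 3.653
R = 0.8028/3.653 = 0.2198 kJ/s

0.220 kJ/s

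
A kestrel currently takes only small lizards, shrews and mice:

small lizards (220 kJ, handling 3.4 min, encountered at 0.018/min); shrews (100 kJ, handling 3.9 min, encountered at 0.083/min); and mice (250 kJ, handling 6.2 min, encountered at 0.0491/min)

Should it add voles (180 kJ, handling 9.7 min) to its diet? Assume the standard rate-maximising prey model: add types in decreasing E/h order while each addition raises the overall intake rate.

Yes

Current rate: (0.018×220 + 0.083×100 + 0.0491×250)/(1 + 0.018×3.4 + 0.083×3.9 + 0.0491×6.2) = 14.52 kJ/min.
Profitability of voles: 180/9.7 = 18.56 kJ/min.
18.56 > 14.52, so adding voles raises the average — include it.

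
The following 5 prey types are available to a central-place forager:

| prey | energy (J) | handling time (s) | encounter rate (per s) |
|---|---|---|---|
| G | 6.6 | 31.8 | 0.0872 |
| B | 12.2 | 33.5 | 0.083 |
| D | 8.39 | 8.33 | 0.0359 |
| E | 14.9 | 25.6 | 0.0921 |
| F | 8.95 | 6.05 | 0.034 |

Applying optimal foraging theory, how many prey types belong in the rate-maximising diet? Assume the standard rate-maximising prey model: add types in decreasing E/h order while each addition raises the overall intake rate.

3

E/h in descending order: F 1.48, D 1.01, E 0.582, B 0.364, G 0.208 J/s. The optimal diet is the largest prefix of this list for which every included type satisfies E_i/h_i > R on the types above it.
Rate on top 1: 0.2524. D: 1.01 > 0.2524 → include.
Rate on top 2: 0.4024. E: 0.582 > 0.4024 → include.
Rate on top 3: 0.512. B: 0.364 < 0.512 → exclude; stop.
Optimal diet: F, D, E — 3 of 5 types.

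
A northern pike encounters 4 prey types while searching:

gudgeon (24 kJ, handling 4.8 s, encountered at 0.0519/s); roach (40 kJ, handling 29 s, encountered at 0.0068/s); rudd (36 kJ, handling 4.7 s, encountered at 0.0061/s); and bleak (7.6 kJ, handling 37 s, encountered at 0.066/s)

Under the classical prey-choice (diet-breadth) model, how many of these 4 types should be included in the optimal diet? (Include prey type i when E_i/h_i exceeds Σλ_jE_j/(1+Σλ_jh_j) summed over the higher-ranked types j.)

Profitabilities (E/h, kJ/s): rudd 7.66, gudgeon 5, roach 1.38, bleak 0.205. Add prey in this order while the next type's profitability exceeds the intake rate on those already taken.
Rate on top 1: 0.2135. gudgeon: 5 > 0.2135 → include.
Rate on top 2: 1.147. roach: 1.38 > 1.147 → include.
Rate on top 3: 1.178. bleak: 0.205 < 1.178 → exclude; stop.
Optimal diet: rudd, gudgeon, roach — 3 of 4 types.

3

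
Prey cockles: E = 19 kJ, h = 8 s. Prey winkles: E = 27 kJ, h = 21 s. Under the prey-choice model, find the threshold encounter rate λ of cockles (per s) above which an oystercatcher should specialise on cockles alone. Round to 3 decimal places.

0.148 per s

Drop winkles once their profitability E₂/h₂ falls below the rate achievable on cockles alone: E₂/h₂ = λE₁/(1 + λh₁).
Solve for λ: λE₁h₂ = E₂(1 + λh₁) → λ(E₁h₂ − E₂h₁) = E₂ → λ = E₂/(E₁h₂ − E₂h₁).
λ = 27/(19×21 − 27×8) = 27/183 = 0.1475 per s.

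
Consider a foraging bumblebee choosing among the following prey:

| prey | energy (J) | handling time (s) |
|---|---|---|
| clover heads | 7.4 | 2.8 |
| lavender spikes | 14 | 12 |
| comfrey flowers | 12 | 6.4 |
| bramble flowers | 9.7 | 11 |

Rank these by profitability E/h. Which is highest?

clover heads

In descending order of E/h:
clover heads: 7.4/2.8 = 2.64 J/s
comfrey flowers: 12/6.4 = 1.88 J/s
lavender spikes: 14/12 = 1.17 J/s
bramble flowers: 9.7/11 = 0.882 J/s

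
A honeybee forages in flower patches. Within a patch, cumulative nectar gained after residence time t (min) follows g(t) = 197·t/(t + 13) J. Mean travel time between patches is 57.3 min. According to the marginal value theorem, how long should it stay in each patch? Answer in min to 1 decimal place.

27.3 min

Optimal t* satisfies g'(t*) = g(t*)/(T + t*).
g'(t) = 197·13/(t + 13)². Setting 197·13/(t+13)² = 197t/[(t+13)(57.3+t)] gives 13(57.3+t) = t(t+13), so t² = 13×57.3 = 744.9.
t* = √744.9 = 27.29 min.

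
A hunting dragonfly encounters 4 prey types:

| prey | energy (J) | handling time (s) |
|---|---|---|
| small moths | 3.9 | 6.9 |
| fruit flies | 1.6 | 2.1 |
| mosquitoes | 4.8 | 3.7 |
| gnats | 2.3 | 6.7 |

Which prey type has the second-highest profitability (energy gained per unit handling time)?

In descending order of E/h:
mosquitoes: 4.8/3.7 = 1.3 J/s
fruit flies: 1.6/2.1 = 0.762 J/s
small moths: 3.9/6.9 = 0.565 J/s
gnats: 2.3/6.7 = 0.343 J/s

fruit flies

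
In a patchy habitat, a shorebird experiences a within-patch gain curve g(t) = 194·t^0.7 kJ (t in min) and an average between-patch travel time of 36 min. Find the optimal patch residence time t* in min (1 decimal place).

Maximise g(t)/(T+t): set derivative to zero → g'(t)(T+t) = g(t).
g'(t) = 0.7·194·t^-0.3. Setting 0.7·194·t^-0.3 = 194·t^0.7/(36+t) gives 0.7(36+t) = t, so 0.30·t = 0.7×36.
t* = 0.7×36/0.30 = 84 min.

84.0 min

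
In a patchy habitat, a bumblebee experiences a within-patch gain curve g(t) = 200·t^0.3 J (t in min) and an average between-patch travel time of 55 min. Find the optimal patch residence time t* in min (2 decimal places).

Maximise g(t)/(T+t): set derivative to zero → g'(t)(T+t) = g(t).
g'(t) = 0.3·200·t^-0.7. Setting 0.3·200·t^-0.7 = 200·t^0.3/(55+t) gives 0.3(55+t) = t, so 0.70·t = 0.3×55.
t* = 0.3×55/0.70 = 23.57 min.

23.57 min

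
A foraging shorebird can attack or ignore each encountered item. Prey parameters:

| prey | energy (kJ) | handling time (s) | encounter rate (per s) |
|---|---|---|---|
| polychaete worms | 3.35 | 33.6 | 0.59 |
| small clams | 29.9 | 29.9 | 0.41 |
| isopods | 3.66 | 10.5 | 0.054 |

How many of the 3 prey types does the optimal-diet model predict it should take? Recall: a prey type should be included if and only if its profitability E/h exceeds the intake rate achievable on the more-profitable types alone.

1

E/h in descending order: small clams 1, isopods 0.349, polychaete worms 0.0997 kJ/s. The optimal diet is the largest prefix of this list for which every included type satisfies E_i/h_i > R on the types above it.
Rate on top 1: 0.9246. isopods: 0.349 < 0.9246 → exclude; stop.
Optimal diet: small clams — 1 of 3 types.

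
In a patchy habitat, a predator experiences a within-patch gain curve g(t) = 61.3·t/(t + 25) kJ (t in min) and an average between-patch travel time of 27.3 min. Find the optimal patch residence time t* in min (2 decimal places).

26.12 min

By the marginal value theorem, leave when the instantaneous gain rate g'(t) equals the habitat-wide average g(t)/(T + t).
g'(t) = 61.3·25/(t + 25)². Setting 61.3·25/(t+25)² = 61.3t/[(t+25)(27.3+t)] gives 25(27.3+t) = t(t+25), so t² = 25×27.3 = 682.5.
t* = √682.5 = 26.12 min.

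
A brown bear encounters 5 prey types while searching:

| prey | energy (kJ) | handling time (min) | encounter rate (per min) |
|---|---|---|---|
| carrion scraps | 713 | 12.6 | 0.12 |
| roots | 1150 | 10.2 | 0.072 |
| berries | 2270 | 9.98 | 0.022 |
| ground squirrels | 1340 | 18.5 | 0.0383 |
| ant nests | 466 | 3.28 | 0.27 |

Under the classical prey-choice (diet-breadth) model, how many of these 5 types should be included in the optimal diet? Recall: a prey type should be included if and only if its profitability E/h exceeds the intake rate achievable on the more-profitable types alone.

Rank by E/h (kJ/min): berries 227, ant nests 142, roots 113, ground squirrels 72.4, carrion scraps 56.6. Include each in turn until the next type's E/h falls below the running intake rate.
Rate on top 1: 40.95. ant nests: 142 > 40.95 → include.
Rate on top 2: 83.49. roots: 113 > 83.49 → include.
Rate on top 3: 91.06. ground squirrels: 72.4 < 91.06 → exclude; stop.
Optimal diet: berries, ant nests, roots — 3 of 5 types.

3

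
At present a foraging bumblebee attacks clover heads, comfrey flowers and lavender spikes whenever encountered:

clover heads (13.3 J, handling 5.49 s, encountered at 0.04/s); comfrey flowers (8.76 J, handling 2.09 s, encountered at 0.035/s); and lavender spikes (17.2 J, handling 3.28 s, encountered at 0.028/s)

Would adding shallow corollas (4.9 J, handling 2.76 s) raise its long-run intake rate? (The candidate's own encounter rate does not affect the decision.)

Current rate: (0.04×13.3 + 0.035×8.76 + 0.028×17.2)/(1 + 0.04×5.49 + 0.035×2.09 + 0.028×3.28) = 0.9535 J/s.
Profitability of shallow corollas: 4.9/2.76 = 1.775 J/s.
Since 1.775 > R, including shallow corollas increases the long-run rate.

Yes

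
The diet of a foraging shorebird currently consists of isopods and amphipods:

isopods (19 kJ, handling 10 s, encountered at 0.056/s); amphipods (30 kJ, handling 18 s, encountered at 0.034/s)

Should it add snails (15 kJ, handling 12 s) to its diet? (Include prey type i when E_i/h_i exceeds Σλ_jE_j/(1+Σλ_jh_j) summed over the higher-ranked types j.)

Yes

Intake rate on the current diet: R = (0.056×19 + 0.034×30) / (1 + 0.056×10 + 0.034×18) = 2.084/2.172 = 0.9595 kJ/s.
snails: E/h = 15/12 = 1.25 kJ/s.
1.25 > 0.9595, so adding snails raises the average — include it.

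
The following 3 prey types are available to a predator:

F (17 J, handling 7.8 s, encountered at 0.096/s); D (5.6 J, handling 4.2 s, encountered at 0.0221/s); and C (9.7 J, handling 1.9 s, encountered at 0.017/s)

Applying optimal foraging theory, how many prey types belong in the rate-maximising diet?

Rank by E/h (J/s): C 5.11, F 2.18, D 1.33. Include each in turn until the next type's E/h falls below the running intake rate.
Rate on top 1: 0.1597. F: 2.18 > 0.1597 → include.
Rate on top 2: 1.009. D: 1.33 > 1.009 → include.
Optimal diet: C, F, D — 3 of 3 types.

3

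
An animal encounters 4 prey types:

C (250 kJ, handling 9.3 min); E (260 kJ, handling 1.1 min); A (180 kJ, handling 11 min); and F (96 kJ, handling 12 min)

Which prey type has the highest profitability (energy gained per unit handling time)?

E

Profitability E/h (kJ/min): C = 250/9.3 = 26.9, E = 260/1.1 = 236, A = 180/11 = 16.4, F = 96/12 = 8.
Ranked: E > C > A > F.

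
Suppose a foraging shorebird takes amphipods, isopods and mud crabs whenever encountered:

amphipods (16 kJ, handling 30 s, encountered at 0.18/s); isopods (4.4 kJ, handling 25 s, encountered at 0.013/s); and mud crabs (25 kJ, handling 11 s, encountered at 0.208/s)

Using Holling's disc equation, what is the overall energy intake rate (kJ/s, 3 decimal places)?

R = (0.18×16 + 0.013×4.4 + 0.208×25) / (1 + 0.18×30 + 0.013×25 + 0.208×11) = 8.137/9.013 = 0.9028 kJ/s.

0.903 kJ/s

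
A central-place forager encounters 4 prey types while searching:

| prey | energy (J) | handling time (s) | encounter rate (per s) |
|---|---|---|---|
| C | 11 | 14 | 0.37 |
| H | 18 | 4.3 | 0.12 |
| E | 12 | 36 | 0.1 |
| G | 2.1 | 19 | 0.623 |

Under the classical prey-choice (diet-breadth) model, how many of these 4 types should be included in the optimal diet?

E/h in descending order: H 4.19, C 0.786, E 0.333, G 0.111 J/s. The optimal diet is the largest prefix of this list for which every included type satisfies E_i/h_i > R on the types above it.
Rate on top 1: 1.425. C: 0.786 < 1.425 → exclude; stop.
Optimal diet: H — 1 of 4 types.

1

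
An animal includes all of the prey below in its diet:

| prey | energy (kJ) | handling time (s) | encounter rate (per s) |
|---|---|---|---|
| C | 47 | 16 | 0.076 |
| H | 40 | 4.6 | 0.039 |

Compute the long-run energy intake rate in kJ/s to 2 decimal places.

2.14 kJ/s

Energy encountered per unit search time: 0.076×47 + 0.039×40 = 5.132 kJ/s.
Handling time per unit search time: 0.076×16 + 0.039×4.6 = 1.395.
Rate = 5.132/(1 + 1.395) = 2.142 kJ/s.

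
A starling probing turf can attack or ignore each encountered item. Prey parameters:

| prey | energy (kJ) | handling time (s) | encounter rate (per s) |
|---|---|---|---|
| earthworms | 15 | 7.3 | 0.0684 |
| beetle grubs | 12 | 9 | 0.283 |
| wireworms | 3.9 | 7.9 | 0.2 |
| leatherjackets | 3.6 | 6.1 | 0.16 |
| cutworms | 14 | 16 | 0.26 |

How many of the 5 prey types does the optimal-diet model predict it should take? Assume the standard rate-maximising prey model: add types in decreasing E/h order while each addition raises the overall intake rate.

2

Profitabilities (E/h, kJ/s): earthworms 2.05, beetle grubs 1.33, cutworms 0.875, leatherjackets 0.59, wireworms 0.494. Add prey in this order while the next type's profitability exceeds the intake rate on those already taken.
Rate on top 1: 0.6843. beetle grubs: 1.33 > 0.6843 → include.
Rate on top 2: 1.093. cutworms: 0.875 < 1.093 → exclude; stop.
Optimal diet: earthworms, beetle grubs — 2 of 5 types.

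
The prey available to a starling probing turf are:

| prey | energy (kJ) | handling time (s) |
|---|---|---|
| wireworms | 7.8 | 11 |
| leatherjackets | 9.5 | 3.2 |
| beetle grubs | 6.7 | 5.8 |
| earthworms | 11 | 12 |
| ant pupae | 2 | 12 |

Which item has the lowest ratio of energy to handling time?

Profitability E/h (kJ/s): wireworms = 7.8/11 = 0.709, leatherjackets = 9.5/3.2 = 2.97, beetle grubs = 6.7/5.8 = 1.16, earthworms = 11/12 = 0.917, ant pupae = 2/12 = 0.167.
Ranked: leatherjackets > beetle grubs > earthworms > wireworms > ant pupae.

ant pupae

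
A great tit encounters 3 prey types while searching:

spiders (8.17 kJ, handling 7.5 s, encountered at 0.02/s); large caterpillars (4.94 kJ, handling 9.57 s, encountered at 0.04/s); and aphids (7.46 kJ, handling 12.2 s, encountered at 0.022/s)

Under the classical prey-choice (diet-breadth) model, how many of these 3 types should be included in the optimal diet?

Profitabilities (E/h, kJ/s): spiders 1.09, aphids 0.611, large caterpillars 0.516. Add prey in this order while the next type's profitability exceeds the intake rate on those already taken.
Rate on top 1: 0.1421. aphids: 0.611 > 0.1421 → include.
Rate on top 2: 0.2309. large caterpillars: 0.516 > 0.2309 → include.
Optimal diet: spiders, aphids, large caterpillars — 3 of 3 types.

3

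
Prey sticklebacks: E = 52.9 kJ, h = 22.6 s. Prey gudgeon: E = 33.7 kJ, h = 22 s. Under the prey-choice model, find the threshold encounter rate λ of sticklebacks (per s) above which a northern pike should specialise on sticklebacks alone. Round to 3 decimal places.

At the threshold, the rate on sticklebacks alone equals the profitability of gudgeon: λ·52.9/(1 + λ·22.6) = 33.7/22 = 1.532.
Rearranging, λ(52.9 − 1.532×22.6) = 1.532, so λ = 1.532/18.28 = 0.08379 per s.

0.084 per s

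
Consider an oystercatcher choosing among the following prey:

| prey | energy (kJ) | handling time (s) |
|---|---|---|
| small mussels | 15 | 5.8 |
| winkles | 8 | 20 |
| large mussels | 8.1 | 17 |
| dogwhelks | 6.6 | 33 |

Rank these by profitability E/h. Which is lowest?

dogwhelks

In descending order of E/h:
small mussels: 15/5.8 = 2.59 kJ/s
large mussels: 8.1/17 = 0.476 kJ/s
winkles: 8/20 = 0.4 kJ/s
dogwhelks: 6.6/33 = 0.2 kJ/s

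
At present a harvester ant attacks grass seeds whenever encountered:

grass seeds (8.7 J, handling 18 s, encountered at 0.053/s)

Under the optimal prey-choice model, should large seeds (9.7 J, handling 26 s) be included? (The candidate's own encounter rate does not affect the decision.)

Current rate: (0.053×8.7)/(1 + 0.053×18) = 0.236 J/s.
Profitability of large seeds: 9.7/26 = 0.3731 J/s.
0.3731 > 0.236, so adding large seeds raises the average — include it.

Yes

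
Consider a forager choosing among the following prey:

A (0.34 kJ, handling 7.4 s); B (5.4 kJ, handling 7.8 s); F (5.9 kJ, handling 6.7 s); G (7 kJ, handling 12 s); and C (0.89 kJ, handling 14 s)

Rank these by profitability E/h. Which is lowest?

A

In descending order of E/h:
F: 5.9/6.7 = 0.881 kJ/s
B: 5.4/7.8 = 0.692 kJ/s
G: 7/12 = 0.583 kJ/s
C: 0.89/14 = 0.0636 kJ/s
A: 0.34/7.4 = 0.0459 kJ/s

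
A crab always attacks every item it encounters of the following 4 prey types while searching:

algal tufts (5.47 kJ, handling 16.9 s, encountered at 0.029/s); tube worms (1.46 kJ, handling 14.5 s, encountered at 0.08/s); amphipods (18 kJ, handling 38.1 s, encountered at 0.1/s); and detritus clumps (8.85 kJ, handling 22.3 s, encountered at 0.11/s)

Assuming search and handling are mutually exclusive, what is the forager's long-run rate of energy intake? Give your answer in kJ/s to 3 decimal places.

R = (0.029×5.47 + 0.08×1.46 + 0.1×18 + 0.11×8.85) / (1 + 0.029×16.9 + 0.08×14.5 + 0.1×38.1 + 0.11×22.3) = 3.049/8.913 = 0.3421 kJ/s.

0.342 kJ/s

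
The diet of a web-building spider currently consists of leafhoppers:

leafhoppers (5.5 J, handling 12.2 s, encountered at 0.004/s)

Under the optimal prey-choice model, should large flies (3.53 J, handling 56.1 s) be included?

Yes

Current rate: (0.004×5.5)/(1 + 0.004×12.2) = 0.02098 J/s.
large flies: E/h = 3.53/56.1 = 0.06292 J/s.
Since 0.06292 > R, including large flies increases the long-run rate.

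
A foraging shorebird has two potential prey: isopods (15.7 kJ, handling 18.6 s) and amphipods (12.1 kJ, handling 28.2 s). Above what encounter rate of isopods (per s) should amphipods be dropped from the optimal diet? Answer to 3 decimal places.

Drop amphipods once their profitability E₂/h₂ falls below the rate achievable on isopods alone: E₂/h₂ = λE₁/(1 + λh₁).
Solve for λ: λE₁h₂ = E₂(1 + λh₁) → λ(E₁h₂ − E₂h₁) = E₂ → λ = E₂/(E₁h₂ − E₂h₁).
λ = 12.1/(15.7×28.2 − 12.1×18.6) = 12.1/217.7 = 0.05559 per s.

0.056 per s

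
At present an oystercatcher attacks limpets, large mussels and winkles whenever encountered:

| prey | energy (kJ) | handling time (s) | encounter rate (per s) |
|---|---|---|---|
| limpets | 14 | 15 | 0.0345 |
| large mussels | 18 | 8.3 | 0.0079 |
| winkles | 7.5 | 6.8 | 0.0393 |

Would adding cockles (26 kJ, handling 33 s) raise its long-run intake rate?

On limpets, large mussels and winkles alone, R = ΣλE/(1+Σλh) = 0.92/1.85 = 0.4972 kJ/s.
cockles: E/h = 26/33 = 0.7879 kJ/s.
0.7879 > 0.4972, so adding cockles raises the average — include it.

Yes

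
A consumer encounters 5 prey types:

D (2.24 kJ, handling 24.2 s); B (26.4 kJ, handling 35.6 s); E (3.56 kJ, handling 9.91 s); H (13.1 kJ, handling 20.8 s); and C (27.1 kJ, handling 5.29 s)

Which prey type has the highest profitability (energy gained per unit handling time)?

C

In descending order of E/h:
C: 27.1/5.29 = 5.12 kJ/s
B: 26.4/35.6 = 0.742 kJ/s
H: 13.1/20.8 = 0.63 kJ/s
E: 3.56/9.91 = 0.359 kJ/s
D: 2.24/24.2 = 0.0926 kJ/s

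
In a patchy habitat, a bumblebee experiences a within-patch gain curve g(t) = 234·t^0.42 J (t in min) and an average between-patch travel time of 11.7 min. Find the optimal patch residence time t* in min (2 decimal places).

8.47 min

By the marginal value theorem, leave when the instantaneous gain rate g'(t) equals the habitat-wide average g(t)/(T + t).
g'(t) = 0.42·234·t^-0.58. Setting 0.42·234·t^-0.58 = 234·t^0.42/(11.7+t) gives 0.42(11.7+t) = t, so 0.58·t = 0.42×11.7.
t* = 0.42×11.7/0.58 = 8.472 min.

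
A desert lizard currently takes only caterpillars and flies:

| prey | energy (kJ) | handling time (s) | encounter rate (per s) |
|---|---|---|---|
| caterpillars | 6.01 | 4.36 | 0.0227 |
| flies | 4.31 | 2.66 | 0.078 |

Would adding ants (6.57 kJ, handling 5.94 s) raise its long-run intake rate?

On caterpillars and flies alone, R = ΣλE/(1+Σλh) = 0.4726/1.306 = 0.3617 kJ/s.
ants: E/h = 6.57/5.94 = 1.106 kJ/s.
1.106 > 0.3617, so adding ants raises the average — include it.

Yes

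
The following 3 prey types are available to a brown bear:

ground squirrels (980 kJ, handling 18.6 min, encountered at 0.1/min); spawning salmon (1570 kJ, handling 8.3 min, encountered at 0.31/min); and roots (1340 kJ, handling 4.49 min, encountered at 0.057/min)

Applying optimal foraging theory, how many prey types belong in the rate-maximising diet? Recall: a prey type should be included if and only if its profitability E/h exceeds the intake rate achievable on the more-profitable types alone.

2

Rank by E/h (kJ/min): roots 298, spawning salmon 189, ground squirrels 52.7. Include each in turn until the next type's E/h falls below the running intake rate.
Rate on top 1: 60.82. spawning salmon: 189 > 60.82 → include.
Rate on top 2: 147.1. ground squirrels: 52.7 < 147.1 → exclude; stop.
Optimal diet: roots, spawning salmon — 2 of 3 types.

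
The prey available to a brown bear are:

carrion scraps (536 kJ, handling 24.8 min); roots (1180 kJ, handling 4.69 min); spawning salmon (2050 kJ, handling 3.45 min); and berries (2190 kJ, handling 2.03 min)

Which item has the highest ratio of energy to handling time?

berries

In descending order of E/h:
berries: 2190/2.03 = 1.08e+03 kJ/min
spawning salmon: 2050/3.45 = 594 kJ/min
roots: 1180/4.69 = 252 kJ/min
carrion scraps: 536/24.8 = 21.6 kJ/min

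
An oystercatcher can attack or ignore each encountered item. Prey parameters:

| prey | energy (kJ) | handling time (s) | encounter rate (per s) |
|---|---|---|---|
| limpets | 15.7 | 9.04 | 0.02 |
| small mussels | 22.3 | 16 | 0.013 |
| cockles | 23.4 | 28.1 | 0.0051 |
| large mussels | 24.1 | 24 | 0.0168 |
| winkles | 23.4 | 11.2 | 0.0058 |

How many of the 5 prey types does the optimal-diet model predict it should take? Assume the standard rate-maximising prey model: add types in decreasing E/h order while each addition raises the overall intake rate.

Profitabilities (E/h, kJ/s): winkles 2.09, limpets 1.74, small mussels 1.39, large mussels 1, cockles 0.833. Add prey in this order while the next type's profitability exceeds the intake rate on those already taken.
Rate on top 1: 0.1274. limpets: 1.74 > 0.1274 → include.
Rate on top 2: 0.361. small mussels: 1.39 > 0.361 → include.
Rate on top 3: 0.5088. large mussels: 1 > 0.5088 → include.
Rate on top 4: 0.6163. cockles: 0.833 > 0.6163 → include.
Optimal diet: winkles, limpets, small mussels, large mussels, cockles — 5 of 5 types.

5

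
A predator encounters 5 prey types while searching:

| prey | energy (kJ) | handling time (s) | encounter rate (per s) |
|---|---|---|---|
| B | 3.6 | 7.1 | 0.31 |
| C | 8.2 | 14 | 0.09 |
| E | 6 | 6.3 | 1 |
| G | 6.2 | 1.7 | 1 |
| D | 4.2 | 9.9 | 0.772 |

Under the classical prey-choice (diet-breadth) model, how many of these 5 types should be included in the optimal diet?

E/h in descending order: G 3.65, E 0.952, C 0.586, B 0.507, D 0.424 kJ/s. The optimal diet is the largest prefix of this list for which every included type satisfies E_i/h_i > R on the types above it.
Rate on top 1: 2.296. E: 0.952 < 2.296 → exclude; stop.
Optimal diet: G — 1 of 5 types.

1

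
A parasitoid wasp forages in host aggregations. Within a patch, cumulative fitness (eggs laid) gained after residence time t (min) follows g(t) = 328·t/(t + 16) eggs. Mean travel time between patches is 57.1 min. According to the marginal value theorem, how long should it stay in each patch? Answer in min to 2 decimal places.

By the marginal value theorem, leave when the instantaneous gain rate g'(t) equals the habitat-wide average g(t)/(T + t).
g'(t) = 328·16/(t + 16)². Setting 328·16/(t+16)² = 328t/[(t+16)(57.1+t)] gives 16(57.1+t) = t(t+16), so t² = 16×57.1 = 913.6.
t* = √913.6 = 30.23 min.

30.23 min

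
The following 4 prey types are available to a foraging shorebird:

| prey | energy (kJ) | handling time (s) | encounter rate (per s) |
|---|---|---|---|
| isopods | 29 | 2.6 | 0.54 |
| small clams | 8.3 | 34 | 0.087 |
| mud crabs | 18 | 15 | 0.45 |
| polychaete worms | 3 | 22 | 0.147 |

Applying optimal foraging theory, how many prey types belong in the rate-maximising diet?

E/h in descending order: isopods 11.2, mud crabs 1.2, small clams 0.244, polychaete worms 0.136 kJ/s. The optimal diet is the largest prefix of this list for which every included type satisfies E_i/h_i > R on the types above it.
Rate on top 1: 6.514. mud crabs: 1.2 < 6.514 → exclude; stop.
Optimal diet: isopods — 1 of 4 types.

1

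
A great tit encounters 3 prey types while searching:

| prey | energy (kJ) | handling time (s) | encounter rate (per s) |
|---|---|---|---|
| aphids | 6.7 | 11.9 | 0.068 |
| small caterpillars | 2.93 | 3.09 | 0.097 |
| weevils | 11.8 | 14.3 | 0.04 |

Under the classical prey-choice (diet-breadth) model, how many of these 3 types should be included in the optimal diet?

Profitabilities (E/h, kJ/s): small caterpillars 0.948, weevils 0.825, aphids 0.563. Add prey in this order while the next type's profitability exceeds the intake rate on those already taken.
Rate on top 1: 0.2187. weevils: 0.825 > 0.2187 → include.
Rate on top 2: 0.404. aphids: 0.563 > 0.404 → include.
Optimal diet: small caterpillars, weevils, aphids — 3 of 3 types.

3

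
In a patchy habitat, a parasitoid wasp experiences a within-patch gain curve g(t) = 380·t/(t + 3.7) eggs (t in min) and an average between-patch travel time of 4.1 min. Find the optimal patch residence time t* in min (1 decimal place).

3.9 min

Optimal t* satisfies g'(t*) = g(t*)/(T + t*).
g'(t) = 380·3.7/(t + 3.7)². Setting 380·3.7/(t+3.7)² = 380t/[(t+3.7)(4.1+t)] gives 3.7(4.1+t) = t(t+3.7), so t² = 3.7×4.1 = 15.17.
t* = √15.17 = 3.895 min.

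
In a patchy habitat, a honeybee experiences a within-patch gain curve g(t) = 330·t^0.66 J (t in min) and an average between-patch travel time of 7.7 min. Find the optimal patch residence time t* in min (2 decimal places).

By the marginal value theorem, leave when the instantaneous gain rate g'(t) equals the habitat-wide average g(t)/(T + t).
g'(t) = 0.66·330·t^-0.34. Setting 0.66·330·t^-0.34 = 330·t^0.66/(7.7+t) gives 0.66(7.7+t) = t, so 0.34·t = 0.66×7.7.
t* = 0.66×7.7/0.34 = 14.95 min.

14.95 min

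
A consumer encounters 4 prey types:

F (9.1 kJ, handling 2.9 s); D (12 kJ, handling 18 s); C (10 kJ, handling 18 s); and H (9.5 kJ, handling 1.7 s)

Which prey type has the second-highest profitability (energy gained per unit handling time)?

F

In descending order of E/h:
H: 9.5/1.7 = 5.59 kJ/s
F: 9.1/2.9 = 3.14 kJ/s
D: 12/18 = 0.667 kJ/s
C: 10/18 = 0.556 kJ/s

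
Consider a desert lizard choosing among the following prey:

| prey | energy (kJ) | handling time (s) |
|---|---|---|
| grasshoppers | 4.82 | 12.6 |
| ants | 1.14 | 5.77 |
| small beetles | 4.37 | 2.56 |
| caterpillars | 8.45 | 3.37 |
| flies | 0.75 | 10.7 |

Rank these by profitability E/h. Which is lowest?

flies

Profitability E/h (kJ/s): grasshoppers = 4.82/12.6 = 0.383, ants = 1.14/5.77 = 0.198, small beetles = 4.37/2.56 = 1.71, caterpillars = 8.45/3.37 = 2.51, flies = 0.75/10.7 = 0.0701.
Ranked: caterpillars > small beetles > grasshoppers > ants > flies.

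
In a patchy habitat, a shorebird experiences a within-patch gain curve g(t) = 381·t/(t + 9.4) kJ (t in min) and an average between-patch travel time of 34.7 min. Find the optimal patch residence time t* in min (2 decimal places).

Optimal t* satisfies g'(t*) = g(t*)/(T + t*).
g'(t) = 381·9.4/(t + 9.4)². Setting 381·9.4/(t+9.4)² = 381t/[(t+9.4)(34.7+t)] gives 9.4(34.7+t) = t(t+9.4), so t² = 9.4×34.7 = 326.2.
t* = √326.2 = 18.06 min.

18.06 min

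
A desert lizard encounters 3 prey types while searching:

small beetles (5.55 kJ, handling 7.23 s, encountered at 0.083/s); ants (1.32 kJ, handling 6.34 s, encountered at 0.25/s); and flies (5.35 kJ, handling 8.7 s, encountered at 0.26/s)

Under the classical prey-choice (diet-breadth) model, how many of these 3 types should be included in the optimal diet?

2

Profitabilities (E/h, kJ/s): small beetles 0.768, flies 0.615, ants 0.208. Add prey in this order while the next type's profitability exceeds the intake rate on those already taken.
Rate on top 1: 0.2879. flies: 0.615 > 0.2879 → include.
Rate on top 2: 0.4794. ants: 0.208 < 0.4794 → exclude; stop.
Optimal diet: small beetles, flies — 2 of 3 types.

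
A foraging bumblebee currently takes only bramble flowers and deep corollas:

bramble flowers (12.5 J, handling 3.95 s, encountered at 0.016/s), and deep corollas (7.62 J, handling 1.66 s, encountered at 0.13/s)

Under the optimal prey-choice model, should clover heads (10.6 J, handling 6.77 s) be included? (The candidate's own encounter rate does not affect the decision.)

Yes

On bramble flowers and deep corollas alone, R = ΣλE/(1+Σλh) = 1.191/1.279 = 0.9309 J/s.
Profitability of clover heads: 10.6/6.77 = 1.566 J/s.
1.566 > 0.9309, so adding clover heads raises the average — include it.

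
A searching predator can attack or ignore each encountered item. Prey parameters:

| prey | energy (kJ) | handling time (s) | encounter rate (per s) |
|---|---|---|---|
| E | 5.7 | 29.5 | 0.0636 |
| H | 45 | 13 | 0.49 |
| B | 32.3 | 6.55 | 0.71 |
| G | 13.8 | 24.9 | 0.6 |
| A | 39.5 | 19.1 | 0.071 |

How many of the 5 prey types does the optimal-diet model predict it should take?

Rank by E/h (kJ/s): B 4.93, H 3.46, A 2.07, G 0.554, E 0.193. Include each in turn until the next type's E/h falls below the running intake rate.
Rate on top 1: 4.059. H: 3.46 < 4.059 → exclude; stop.
Optimal diet: B — 1 of 5 types.

1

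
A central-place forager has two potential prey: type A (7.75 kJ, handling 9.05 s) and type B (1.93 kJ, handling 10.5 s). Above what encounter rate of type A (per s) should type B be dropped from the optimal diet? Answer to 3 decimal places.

Drop type B once their profitability E₂/h₂ falls below the rate achievable on type A alone: E₂/h₂ = λE₁/(1 + λh₁).
Solve for λ: λE₁h₂ = E₂(1 + λh₁) → λ(E₁h₂ − E₂h₁) = E₂ → λ = E₂/(E₁h₂ − E₂h₁).
λ = 1.93/(7.75×10.5 − 1.93×9.05) = 1.93/63.91 = 0.0302 per s.

0.030 per s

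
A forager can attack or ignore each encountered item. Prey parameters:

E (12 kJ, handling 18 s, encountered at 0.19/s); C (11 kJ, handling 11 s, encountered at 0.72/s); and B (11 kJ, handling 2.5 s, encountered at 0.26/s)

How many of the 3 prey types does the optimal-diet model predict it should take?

Rank by E/h (kJ/s): B 4.4, C 1, E 0.667. Include each in turn until the next type's E/h falls below the running intake rate.
Rate on top 1: 1.733. C: 1 < 1.733 → exclude; stop.
Optimal diet: B — 1 of 3 types.

1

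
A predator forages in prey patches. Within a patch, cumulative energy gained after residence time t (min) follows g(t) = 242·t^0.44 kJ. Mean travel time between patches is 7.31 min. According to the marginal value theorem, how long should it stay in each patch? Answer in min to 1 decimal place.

By the marginal value theorem, leave when the instantaneous gain rate g'(t) equals the habitat-wide average g(t)/(T + t).
g'(t) = 0.44·242·t^-0.56. Setting 0.44·242·t^-0.56 = 242·t^0.44/(7.31+t) gives 0.44(7.31+t) = t, so 0.56·t = 0.44×7.31.
t* = 0.44×7.31/0.56 = 5.744 min.

5.7 min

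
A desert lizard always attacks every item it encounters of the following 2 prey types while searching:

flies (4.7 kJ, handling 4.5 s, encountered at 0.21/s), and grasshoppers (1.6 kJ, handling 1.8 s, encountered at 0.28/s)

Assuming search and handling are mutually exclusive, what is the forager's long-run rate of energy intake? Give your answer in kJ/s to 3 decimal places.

0.586 kJ/s

Energy encountered per unit search time: 0.21×4.7 + 0.28×1.6 = 1.435 kJ/s.
Handling time per unit search time: 0.21×4.5 + 0.28×1.8 = 1.449.
Rate = 1.435/(1 + 1.449) = 0.586 kJ/s.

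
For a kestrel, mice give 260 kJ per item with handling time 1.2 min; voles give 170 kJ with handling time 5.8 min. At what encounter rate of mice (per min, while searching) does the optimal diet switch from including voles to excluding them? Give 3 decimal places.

0.130 per min

The zero-one rule: include voles iff E₂/h₂ > λE₁/(1+λh₁). Equality gives the switch point.
λE₁h₂ = E₂ + λE₂h₁ ⇒ λ = E₂/(E₁h₂ − E₂h₁) = 170/(1508 − 204) = 0.1304 per min.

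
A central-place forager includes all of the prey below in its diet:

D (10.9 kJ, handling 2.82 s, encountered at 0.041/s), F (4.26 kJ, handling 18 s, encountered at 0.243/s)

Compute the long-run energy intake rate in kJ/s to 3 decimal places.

0.270 kJ/s

R = Σλ_iE_i / (1 + Σλ_ih_i)
Numerator: 0.041×10.9 + 0.243×4.26 = 1.482
Denominator: 1 + 0.041×2.82 + 0.243×18 = 5.49
R = 1.482/5.49 = 0.27 kJ/s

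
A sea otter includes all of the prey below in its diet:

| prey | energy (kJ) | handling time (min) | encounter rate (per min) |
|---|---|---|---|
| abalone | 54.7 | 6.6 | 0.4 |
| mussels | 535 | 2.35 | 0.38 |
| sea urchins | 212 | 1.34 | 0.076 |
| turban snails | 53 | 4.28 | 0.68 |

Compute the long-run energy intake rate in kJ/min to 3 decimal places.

36.756 kJ/min

R = (0.4×54.7 + 0.38×535 + 0.076×212 + 0.68×53) / (1 + 0.4×6.6 + 0.38×2.35 + 0.076×1.34 + 0.68×4.28) = 277.3/7.545 = 36.76 kJ/min.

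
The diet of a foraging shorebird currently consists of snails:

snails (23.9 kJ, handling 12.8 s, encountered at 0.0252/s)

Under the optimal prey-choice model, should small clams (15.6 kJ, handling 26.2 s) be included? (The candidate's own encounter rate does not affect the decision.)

Yes

Intake rate on the current diet: R = (0.0252×23.9) / (1 + 0.0252×12.8) = 0.6023/1.323 = 0.4554 kJ/s.
Profitability of small clams: 15.6/26.2 = 0.5954 kJ/s.
0.5954 > 0.4554, so adding small clams raises the average — include it.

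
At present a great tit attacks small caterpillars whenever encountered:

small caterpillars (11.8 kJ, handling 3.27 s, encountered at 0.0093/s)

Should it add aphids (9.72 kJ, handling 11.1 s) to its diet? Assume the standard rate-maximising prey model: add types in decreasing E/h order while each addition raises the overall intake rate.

Yes

Intake rate on the current diet: R = (0.0093×11.8) / (1 + 0.0093×3.27) = 0.1097/1.03 = 0.1065 kJ/s.
aphids: E/h = 9.72/11.1 = 0.8757 kJ/s.
Since 0.8757 > R, including aphids increases the long-run rate.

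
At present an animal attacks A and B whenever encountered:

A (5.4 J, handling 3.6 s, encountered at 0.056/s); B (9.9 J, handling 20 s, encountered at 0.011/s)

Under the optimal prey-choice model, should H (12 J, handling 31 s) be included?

Current rate: (0.056×5.4 + 0.011×9.9)/(1 + 0.056×3.6 + 0.011×20) = 0.2893 J/s.
Profitability of H: 12/31 = 0.3871 J/s.
0.3871 > 0.2893, so adding H raises the average — include it.

Yes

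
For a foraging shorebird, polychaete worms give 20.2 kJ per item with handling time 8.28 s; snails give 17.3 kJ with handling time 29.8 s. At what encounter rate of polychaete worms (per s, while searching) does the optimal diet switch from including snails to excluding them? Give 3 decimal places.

Drop snails once their profitability E₂/h₂ falls below the rate achievable on polychaete worms alone: E₂/h₂ = λE₁/(1 + λh₁).
Solve for λ: λE₁h₂ = E₂(1 + λh₁) → λ(E₁h₂ − E₂h₁) = E₂ → λ = E₂/(E₁h₂ − E₂h₁).
λ = 17.3/(20.2×29.8 − 17.3×8.28) = 17.3/458.7 = 0.03771 per s.

0.038 per s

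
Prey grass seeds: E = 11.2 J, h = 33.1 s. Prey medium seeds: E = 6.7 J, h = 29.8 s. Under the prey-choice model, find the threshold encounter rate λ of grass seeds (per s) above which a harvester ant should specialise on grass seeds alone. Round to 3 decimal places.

0.060 per s

At the threshold, the rate on grass seeds alone equals the profitability of medium seeds: λ·11.2/(1 + λ·33.1) = 6.7/29.8 = 0.2248.
Rearranging, λ(11.2 − 0.2248×33.1) = 0.2248, so λ = 0.2248/3.758 = 0.05983 per s.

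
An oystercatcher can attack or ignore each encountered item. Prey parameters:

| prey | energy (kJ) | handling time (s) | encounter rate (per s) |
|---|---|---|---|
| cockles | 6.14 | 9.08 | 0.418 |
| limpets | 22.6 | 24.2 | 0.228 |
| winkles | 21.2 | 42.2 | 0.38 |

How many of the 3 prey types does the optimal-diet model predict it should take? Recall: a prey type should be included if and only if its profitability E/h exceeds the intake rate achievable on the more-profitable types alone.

Profitabilities (E/h, kJ/s): limpets 0.934, cockles 0.676, winkles 0.502. Add prey in this order while the next type's profitability exceeds the intake rate on those already taken.
Rate on top 1: 0.7906. cockles: 0.676 < 0.7906 → exclude; stop.
Optimal diet: limpets — 1 of 3 types.

1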